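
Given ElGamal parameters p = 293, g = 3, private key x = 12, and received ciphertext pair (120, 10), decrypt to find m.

234

Shared mask s = c₁^x mod p = 120^12 mod 293.
120^1 ≡ 120 (mod 293)
120^2 = (120^1)^2 ≡ 120^2 = 14400 ≡ 43 (mod 293)
120^4 = (120^2)^2 ≡ 43^2 = 1849 ≡ 91 (mod 293)
120^8 = (120^4)^2 ≡ 91^2 = 8281 ≡ 77 (mod 293)
120^12 = 120^8 · 120^4 ≡ 77 · 91 ≡ 268 (mod 293).
So s = 268; s⁻¹ ≡ 82 (mod 293).
m = c₂ · s⁻¹ mod 293 = 10 · 82 mod 293 = 234.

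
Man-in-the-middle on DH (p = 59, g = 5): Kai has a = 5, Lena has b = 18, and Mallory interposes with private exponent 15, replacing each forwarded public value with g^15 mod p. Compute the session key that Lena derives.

Lena receives Mallory's public value M = 5^15 mod 59 instead of the honest one.
5^1 ≡ 5 (mod 59)
5^2 = (5^1)^2 ≡ 5^2 = 25 ≡ 25 (mod 59)
5^4 = (5^2)^2 ≡ 25^2 = 625 ≡ 35 (mod 59)
5^8 = (5^4)^2 ≡ 35^2 = 1225 ≡ 45 (mod 59)
5^15 = 5^8 · 5^4 · 5^2 · 5^1 ≡ 45 · 35 · 25 · 5 ≡ 51 (mod 59).
So M = 51. Lena computes K = M^18 mod 59.
51^1 ≡ 51 (mod 59)
51^2 = (51^1)^2 ≡ 51^2 = 2601 ≡ 5 (mod 59)
51^4 = (51^2)^2 ≡ 5^2 = 25 ≡ 25 (mod 59)
51^8 = (51^4)^2 ≡ 25^2 = 625 ≡ 35 (mod 59)
51^16 = (51^8)^2 ≡ 35^2 = 1225 ≡ 45 (mod 59)
51^18 = 51^16 · 51^2 ≡ 45 · 5 ≡ 48 (mod 59).

48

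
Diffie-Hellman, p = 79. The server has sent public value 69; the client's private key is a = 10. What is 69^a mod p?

38

Shared key K = 69^10 mod 79.
69^1 ≡ 69 (mod 79)
69^2 = (69^1)^2 ≡ 69^2 = 4761 ≡ 21 (mod 79)
69^4 = (69^2)^2 ≡ 21^2 = 441 ≡ 46 (mod 79)
69^8 = (69^4)^2 ≡ 46^2 = 2116 ≡ 62 (mod 79)
69^10 = 69^8 · 69^2 ≡ 62 · 21 ≡ 38 (mod 79).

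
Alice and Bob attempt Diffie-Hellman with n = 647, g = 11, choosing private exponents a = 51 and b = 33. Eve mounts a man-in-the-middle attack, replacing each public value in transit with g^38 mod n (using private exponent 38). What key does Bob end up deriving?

Bob receives Eve's public value M = 11^38 mod 647 instead of the honest one.
11^1 ≡ 11 (mod 647)
11^2 = (11^1)^2 ≡ 11^2 = 121 ≡ 121 (mod 647)
11^4 = (11^2)^2 ≡ 121^2 = 14641 ≡ 407 (mod 647)
11^8 = (11^4)^2 ≡ 407^2 = 165649 ≡ 17 (mod 647)
11^16 = (11^8)^2 ≡ 17^2 = 289 ≡ 289 (mod 647)
11^32 = (11^16)^2 ≡ 289^2 = 83521 ≡ 58 (mod 647)
11^38 = 11^32 · 11^4 · 11^2 ≡ 58 · 407 · 121 ≡ 468 (mod 647).
So M = 468. Bob computes K = M^33 mod 647.
468^1 ≡ 468 (mod 647)
468^2 = (468^1)^2 ≡ 468^2 = 219024 ≡ 338 (mod 647)
468^4 = (468^2)^2 ≡ 338^2 = 114244 ≡ 372 (mod 647)
468^8 = (468^4)^2 ≡ 372^2 = 138384 ≡ 573 (mod 647)
468^16 = (468^8)^2 ≡ 573^2 = 328329 ≡ 300 (mod 647)
468^32 = (468^16)^2 ≡ 300^2 = 90000 ≡ 67 (mod 647)
468^33 = 468^32 · 468^1 ≡ 67 · 468 ≡ 300 (mod 647).

300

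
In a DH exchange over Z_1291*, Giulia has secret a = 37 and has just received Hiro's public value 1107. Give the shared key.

935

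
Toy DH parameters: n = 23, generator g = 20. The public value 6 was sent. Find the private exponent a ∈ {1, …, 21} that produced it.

8

Try successive powers of 20 modulo 23:
20^1 ≡ 20
20^2 ≡ 9
20^3 ≡ 19
20^4 ≡ 12
20^5 ≡ 10
20^6 ≡ 16
20^7 ≡ 21
20^8 ≡ 6
Found: a = 8.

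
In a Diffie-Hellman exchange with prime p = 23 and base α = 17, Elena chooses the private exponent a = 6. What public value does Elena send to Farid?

12

Public value = 17^6 (mod 23).
17^1 ≡ 17 (mod 23)
17^2 = (17^1)^2 ≡ 17^2 = 289 ≡ 13 (mod 23)
17^4 = (17^2)^2 ≡ 13^2 = 169 ≡ 8 (mod 23)
17^6 = 17^4 · 17^2 ≡ 8 · 13 ≡ 12 (mod 23).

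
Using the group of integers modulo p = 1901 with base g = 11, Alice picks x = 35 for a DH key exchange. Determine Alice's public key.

Public value = 11^{35} \pmod{1901}.
11^1 ≡ 11 (mod 1901)
11^2 = (11^1)^2 ≡ 11^2 = 121 ≡ 121 (mod 1901)
11^4 = (11^2)^2 ≡ 121^2 = 14641 ≡ 1334 (mod 1901)
11^8 = (11^4)^2 ≡ 1334^2 = 1779556 ≡ 220 (mod 1901)
11^16 = (11^8)^2 ≡ 220^2 = 48400 ≡ 875 (mod 1901)
11^32 = (11^16)^2 ≡ 875^2 = 765625 ≡ 1423 (mod 1901)
11^35 = 11^32 · 11^2 · 11^1 ≡ 1423 · 121 · 11 ≡ 617 (mod 1901).

617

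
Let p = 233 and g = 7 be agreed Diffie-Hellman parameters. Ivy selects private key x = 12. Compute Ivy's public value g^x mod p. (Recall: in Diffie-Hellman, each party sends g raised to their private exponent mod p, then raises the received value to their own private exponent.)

Public value = 7^12 mod 233.
7^1 ≡ 7 (mod 233)
7^2 = (7^1)^2 ≡ 7^2 = 49 ≡ 49 (mod 233)
7^4 = (7^2)^2 ≡ 49^2 = 2401 ≡ 71 (mod 233)
7^8 = (7^4)^2 ≡ 71^2 = 5041 ≡ 148 (mod 233)
7^12 = 7^8 · 7^4 ≡ 148 · 71 ≡ 23 (mod 233).

23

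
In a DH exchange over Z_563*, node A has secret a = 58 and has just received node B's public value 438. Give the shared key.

303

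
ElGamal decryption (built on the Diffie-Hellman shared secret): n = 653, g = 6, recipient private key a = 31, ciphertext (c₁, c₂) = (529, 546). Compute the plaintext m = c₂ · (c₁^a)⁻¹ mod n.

Shared mask s = c₁^a mod n = 529^31 mod 653.
529^1 ≡ 529 (mod 653)
529^2 = (529^1)^2 ≡ 529^2 = 279841 ≡ 357 (mod 653)
529^4 = (529^2)^2 ≡ 357^2 = 127449 ≡ 114 (mod 653)
529^8 = (529^4)^2 ≡ 114^2 = 12996 ≡ 589 (mod 653)
529^16 = (529^8)^2 ≡ 589^2 = 346921 ≡ 178 (mod 653)
529^31 = 529^16 · 529^8 · 529^4 · 529^2 · 529^1 ≡ 178 · 589 · 114 · 357 · 529 ≡ 566 (mod 653).
So s = 566; s⁻¹ ≡ 15 (mod 653).
m = c₂ · s⁻¹ mod 653 = 546 · 15 mod 653 = 354.

354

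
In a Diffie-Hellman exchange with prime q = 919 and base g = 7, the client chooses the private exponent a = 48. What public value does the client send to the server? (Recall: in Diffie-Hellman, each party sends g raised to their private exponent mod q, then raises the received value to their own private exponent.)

636

Public value = 7^{48} \pmod{919}.
7^1 ≡ 7 (mod 919)
7^2 = (7^1)^2 ≡ 7^2 = 49 ≡ 49 (mod 919)
7^4 = (7^2)^2 ≡ 49^2 = 2401 ≡ 563 (mod 919)
7^8 = (7^4)^2 ≡ 563^2 = 316969 ≡ 833 (mod 919)
7^16 = (7^8)^2 ≡ 833^2 = 693889 ≡ 44 (mod 919)
7^32 = (7^16)^2 ≡ 44^2 = 1936 ≡ 98 (mod 919)
7^48 = 7^32 · 7^16 ≡ 98 · 44 ≡ 636 (mod 919).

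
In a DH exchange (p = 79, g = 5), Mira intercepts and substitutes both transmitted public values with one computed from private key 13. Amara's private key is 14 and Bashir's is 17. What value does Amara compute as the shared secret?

55

Amara receives Mira's public value M = 5^13 mod 79 instead of the honest one.
5^1 ≡ 5 (mod 79)
5^2 = (5^1)^2 ≡ 5^2 = 25 ≡ 25 (mod 79)
5^4 = (5^2)^2 ≡ 25^2 = 625 ≡ 72 (mod 79)
5^8 = (5^4)^2 ≡ 72^2 = 5184 ≡ 49 (mod 79)
5^13 = 5^8 · 5^4 · 5^1 ≡ 49 · 72 · 5 ≡ 23 (mod 79).
So M = 23. Amara computes K = M^14 mod 79.
23^1 ≡ 23 (mod 79)
23^2 = (23^1)^2 ≡ 23^2 = 529 ≡ 55 (mod 79)
23^4 = (23^2)^2 ≡ 55^2 = 3025 ≡ 23 (mod 79)
23^8 = (23^4)^2 ≡ 23^2 = 529 ≡ 55 (mod 79)
23^14 = 23^8 · 23^4 · 23^2 ≡ 55 · 23 · 55 ≡ 55 (mod 79).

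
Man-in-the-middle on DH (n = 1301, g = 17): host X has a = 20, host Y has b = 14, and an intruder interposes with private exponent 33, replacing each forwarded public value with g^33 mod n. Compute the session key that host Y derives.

89

Host Y receives an intruder's public value M = 17^33 mod 1301 instead of the honest one.
17^1 ≡ 17 (mod 1301)
17^2 = (17^1)^2 ≡ 17^2 = 289 ≡ 289 (mod 1301)
17^4 = (17^2)^2 ≡ 289^2 = 83521 ≡ 257 (mod 1301)
17^8 = (17^4)^2 ≡ 257^2 = 66049 ≡ 999 (mod 1301)
17^16 = (17^8)^2 ≡ 999^2 = 998001 ≡ 134 (mod 1301)
17^32 = (17^16)^2 ≡ 134^2 = 17956 ≡ 1043 (mod 1301)
17^33 = 17^32 · 17^1 ≡ 1043 · 17 ≡ 818 (mod 1301).
So M = 818. Host Y computes K = M^14 mod 1301.
818^1 ≡ 818 (mod 1301)
818^2 = (818^1)^2 ≡ 818^2 = 669124 ≡ 410 (mod 1301)
818^4 = (818^2)^2 ≡ 410^2 = 168100 ≡ 271 (mod 1301)
818^8 = (818^4)^2 ≡ 271^2 = 73441 ≡ 585 (mod 1301)
818^14 = 818^8 · 818^4 · 818^2 ≡ 585 · 271 · 410 ≡ 89 (mod 1301).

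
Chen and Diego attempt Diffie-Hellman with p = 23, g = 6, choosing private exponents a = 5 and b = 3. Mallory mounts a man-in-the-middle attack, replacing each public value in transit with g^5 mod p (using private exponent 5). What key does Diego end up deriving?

8

Diego receives Mallory's public value M = 6^5 mod 23 instead of the honest one.
6^1 ≡ 6 (mod 23)
6^2 = (6^1)^2 ≡ 6^2 = 36 ≡ 13 (mod 23)
6^4 = (6^2)^2 ≡ 13^2 = 169 ≡ 8 (mod 23)
6^5 = 6^4 · 6^1 ≡ 8 · 6 ≡ 2 (mod 23).
So M = 2. Diego computes K = M^3 mod 23.
2^1 ≡ 2 (mod 23)
2^2 = (2^1)^2 ≡ 2^2 = 4 ≡ 4 (mod 23)
2^3 = 2^2 · 2^1 ≡ 4 · 2 ≡ 8 (mod 23).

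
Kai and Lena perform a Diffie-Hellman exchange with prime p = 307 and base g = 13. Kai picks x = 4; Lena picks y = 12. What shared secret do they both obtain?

70

Kai sends A = g^x mod p = 13^4 mod 307.
13^1 ≡ 13 (mod 307)
13^2 = (13^1)^2 ≡ 13^2 = 169 ≡ 169 (mod 307)
13^4 = (13^2)^2 ≡ 169^2 = 28561 ≡ 10 (mod 307)
So A = 10. Lena then computes K = A^y mod p = 10^12 mod 307.
10^1 ≡ 10 (mod 307)
10^2 = (10^1)^2 ≡ 10^2 = 100 ≡ 100 (mod 307)
10^4 = (10^2)^2 ≡ 100^2 = 10000 ≡ 176 (mod 307)
10^8 = (10^4)^2 ≡ 176^2 = 30976 ≡ 276 (mod 307)
10^12 = 10^8 · 10^4 ≡ 276 · 176 ≡ 70 (mod 307).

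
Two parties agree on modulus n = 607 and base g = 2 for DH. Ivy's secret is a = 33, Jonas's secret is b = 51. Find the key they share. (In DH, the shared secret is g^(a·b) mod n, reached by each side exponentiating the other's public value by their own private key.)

Ivy sends A = g^a mod n = 2^33 mod 607.
2^1 ≡ 2 (mod 607)
2^2 = (2^1)^2 ≡ 2^2 = 4 ≡ 4 (mod 607)
2^4 = (2^2)^2 ≡ 4^2 = 16 ≡ 16 (mod 607)
2^8 = (2^4)^2 ≡ 16^2 = 256 ≡ 256 (mod 607)
2^16 = (2^8)^2 ≡ 256^2 = 65536 ≡ 587 (mod 607)
2^32 = (2^16)^2 ≡ 587^2 = 344569 ≡ 400 (mod 607)
2^33 = 2^32 · 2^1 ≡ 400 · 2 ≡ 193 (mod 607).
So A = 193. Jonas then computes K = A^b mod n = 193^51 mod 607.
193^1 ≡ 193 (mod 607)
193^2 = (193^1)^2 ≡ 193^2 = 37249 ≡ 222 (mod 607)
193^4 = (193^2)^2 ≡ 222^2 = 49284 ≡ 117 (mod 607)
193^8 = (193^4)^2 ≡ 117^2 = 13689 ≡ 335 (mod 607)
193^16 = (193^8)^2 ≡ 335^2 = 112225 ≡ 537 (mod 607)
193^32 = (193^16)^2 ≡ 537^2 = 288369 ≡ 44 (mod 607)
193^51 = 193^32 · 193^16 · 193^2 · 193^1 ≡ 44 · 537 · 222 · 193 ≡ 369 (mod 607).

369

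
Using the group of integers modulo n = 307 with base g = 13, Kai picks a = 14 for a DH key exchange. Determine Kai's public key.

150

Public value = 13^14 (mod 307).
13^1 ≡ 13 (mod 307)
13^2 = (13^1)^2 ≡ 13^2 = 169 ≡ 169 (mod 307)
13^4 = (13^2)^2 ≡ 169^2 = 28561 ≡ 10 (mod 307)
13^8 = (13^4)^2 ≡ 10^2 = 100 ≡ 100 (mod 307)
13^14 = 13^8 · 13^4 · 13^2 ≡ 100 · 10 · 169 ≡ 150 (mod 307).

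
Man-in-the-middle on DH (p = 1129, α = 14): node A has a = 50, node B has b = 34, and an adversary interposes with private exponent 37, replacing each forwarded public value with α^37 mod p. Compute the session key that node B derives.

Node B receives an adversary's public value M = 14^37 mod 1129 instead of the honest one.
14^1 ≡ 14 (mod 1129)
14^2 = (14^1)^2 ≡ 14^2 = 196 ≡ 196 (mod 1129)
14^4 = (14^2)^2 ≡ 196^2 = 38416 ≡ 30 (mod 1129)
14^8 = (14^4)^2 ≡ 30^2 = 900 ≡ 900 (mod 1129)
14^16 = (14^8)^2 ≡ 900^2 = 810000 ≡ 507 (mod 1129)
14^32 = (14^16)^2 ≡ 507^2 = 257049 ≡ 766 (mod 1129)
14^37 = 14^32 · 14^4 · 14^1 ≡ 766 · 30 · 14 ≡ 1084 (mod 1129).
So M = 1084. Node B computes K = M^34 mod 1129.
1084^1 ≡ 1084 (mod 1129)
1084^2 = (1084^1)^2 ≡ 1084^2 = 1175056 ≡ 896 (mod 1129)
1084^4 = (1084^2)^2 ≡ 896^2 = 802816 ≡ 97 (mod 1129)
1084^8 = (1084^4)^2 ≡ 97^2 = 9409 ≡ 377 (mod 1129)
1084^16 = (1084^8)^2 ≡ 377^2 = 142129 ≡ 1004 (mod 1129)
1084^32 = (1084^16)^2 ≡ 1004^2 = 1008016 ≡ 948 (mod 1129)
1084^34 = 1084^32 · 1084^2 ≡ 948 · 896 ≡ 400 (mod 1129).

400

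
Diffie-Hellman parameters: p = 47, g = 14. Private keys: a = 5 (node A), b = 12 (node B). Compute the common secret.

12

Node B sends B = g^b mod p = 14^12 mod 47.
14^1 ≡ 14 (mod 47)
14^2 = (14^1)^2 ≡ 14^2 = 196 ≡ 8 (mod 47)
14^4 = (14^2)^2 ≡ 8^2 = 64 ≡ 17 (mod 47)
14^8 = (14^4)^2 ≡ 17^2 = 289 ≡ 7 (mod 47)
14^12 = 14^8 · 14^4 ≡ 7 · 17 ≡ 25 (mod 47).
So B = 25. Node A then computes K = B^a mod p = 25^5 mod 47.
25^1 ≡ 25 (mod 47)
25^2 = (25^1)^2 ≡ 25^2 = 625 ≡ 14 (mod 47)
25^4 = (25^2)^2 ≡ 14^2 = 196 ≡ 8 (mod 47)
25^5 = 25^4 · 25^1 ≡ 8 · 25 ≡ 12 (mod 47).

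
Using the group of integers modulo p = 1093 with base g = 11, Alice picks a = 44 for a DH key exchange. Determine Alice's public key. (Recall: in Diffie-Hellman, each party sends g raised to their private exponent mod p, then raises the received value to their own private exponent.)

Public value = 11^44 mod 1093.
11^1 ≡ 11 (mod 1093)
11^2 = (11^1)^2 ≡ 11^2 = 121 ≡ 121 (mod 1093)
11^4 = (11^2)^2 ≡ 121^2 = 14641 ≡ 432 (mod 1093)
11^8 = (11^4)^2 ≡ 432^2 = 186624 ≡ 814 (mod 1093)
11^16 = (11^8)^2 ≡ 814^2 = 662596 ≡ 238 (mod 1093)
11^32 = (11^16)^2 ≡ 238^2 = 56644 ≡ 901 (mod 1093)
11^44 = 11^32 · 11^8 · 11^4 ≡ 901 · 814 · 432 ≡ 380 (mod 1093).

380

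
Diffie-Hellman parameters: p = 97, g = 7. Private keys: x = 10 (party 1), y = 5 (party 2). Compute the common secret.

48

Party 1 sends A = g^x mod p = 7^10 mod 97.
7^1 ≡ 7 (mod 97)
7^2 = (7^1)^2 ≡ 7^2 = 49 ≡ 49 (mod 97)
7^4 = (7^2)^2 ≡ 49^2 = 2401 ≡ 73 (mod 97)
7^8 = (7^4)^2 ≡ 73^2 = 5329 ≡ 91 (mod 97)
7^10 = 7^8 · 7^2 ≡ 91 · 49 ≡ 94 (mod 97).
So A = 94. Party 2 then computes K = A^y mod p = 94^5 mod 97.
94^1 ≡ 94 (mod 97)
94^2 = (94^1)^2 ≡ 94^2 = 8836 ≡ 9 (mod 97)
94^4 = (94^2)^2 ≡ 9^2 = 81 ≡ 81 (mod 97)
94^5 = 94^4 · 94^1 ≡ 81 · 94 ≡ 48 (mod 97).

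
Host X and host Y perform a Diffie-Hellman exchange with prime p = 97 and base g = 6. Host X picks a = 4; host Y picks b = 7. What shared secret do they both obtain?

Host X sends A = g^a mod p = 6^4 mod 97.
6^1 ≡ 6 (mod 97)
6^2 = (6^1)^2 ≡ 6^2 = 36 ≡ 36 (mod 97)
6^4 = (6^2)^2 ≡ 36^2 = 1296 ≡ 35 (mod 97)
So A = 35. Host Y then computes K = A^b mod p = 35^7 mod 97.
35^1 ≡ 35 (mod 97)
35^2 = (35^1)^2 ≡ 35^2 = 1225 ≡ 61 (mod 97)
35^4 = (35^2)^2 ≡ 61^2 = 3721 ≡ 35 (mod 97)
35^7 = 35^4 · 35^2 · 35^1 ≡ 35 · 61 · 35 ≡ 35 (mod 97).

35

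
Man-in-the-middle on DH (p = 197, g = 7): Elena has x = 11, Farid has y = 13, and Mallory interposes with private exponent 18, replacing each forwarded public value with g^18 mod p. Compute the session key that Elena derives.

49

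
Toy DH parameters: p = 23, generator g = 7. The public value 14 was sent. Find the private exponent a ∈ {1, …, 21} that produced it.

Try successive powers of 7 modulo 23:
7^1 ≡ 7
7^2 ≡ 3
7^3 ≡ 21
7^4 ≡ 9
7^5 ≡ 17
7^6 ≡ 4
7^7 ≡ 5
7^8 ≡ 12
7^9 ≡ 15
7^10 ≡ 13
7^11 ≡ 22
7^12 ≡ 16
7^13 ≡ 20
7^14 ≡ 2
7^15 ≡ 14
Found: a = 15.

15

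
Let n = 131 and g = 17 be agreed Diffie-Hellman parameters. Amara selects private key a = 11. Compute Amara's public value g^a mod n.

118

Public value = 17^11 mod 131.
17^1 ≡ 17 (mod 131)
17^2 = (17^1)^2 ≡ 17^2 = 289 ≡ 27 (mod 131)
17^4 = (17^2)^2 ≡ 27^2 = 729 ≡ 74 (mod 131)
17^8 = (17^4)^2 ≡ 74^2 = 5476 ≡ 105 (mod 131)
17^11 = 17^8 · 17^2 · 17^1 ≡ 105 · 27 · 17 ≡ 118 (mod 131).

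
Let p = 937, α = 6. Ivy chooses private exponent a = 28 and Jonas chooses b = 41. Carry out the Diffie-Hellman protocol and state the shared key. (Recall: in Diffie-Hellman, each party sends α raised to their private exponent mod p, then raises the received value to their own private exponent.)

359

Ivy sends A = α^a mod p = 6^28 mod 937.
6^1 ≡ 6 (mod 937)
6^2 = (6^1)^2 ≡ 6^2 = 36 ≡ 36 (mod 937)
6^4 = (6^2)^2 ≡ 36^2 = 1296 ≡ 359 (mod 937)
6^8 = (6^4)^2 ≡ 359^2 = 128881 ≡ 512 (mod 937)
6^16 = (6^8)^2 ≡ 512^2 = 262144 ≡ 721 (mod 937)
6^28 = 6^16 · 6^8 · 6^4 ≡ 721 · 512 · 359 ≡ 36 (mod 937).
So A = 36. Jonas then computes K = A^b mod p = 36^41 mod 937.
36^1 ≡ 36 (mod 937)
36^2 = (36^1)^2 ≡ 36^2 = 1296 ≡ 359 (mod 937)
36^4 = (36^2)^2 ≡ 359^2 = 128881 ≡ 512 (mod 937)
36^8 = (36^4)^2 ≡ 512^2 = 262144 ≡ 721 (mod 937)
36^16 = (36^8)^2 ≡ 721^2 = 519841 ≡ 743 (mod 937)
36^32 = (36^16)^2 ≡ 743^2 = 552049 ≡ 156 (mod 937)
36^41 = 36^32 · 36^8 · 36^1 ≡ 156 · 721 · 36 ≡ 359 (mod 937).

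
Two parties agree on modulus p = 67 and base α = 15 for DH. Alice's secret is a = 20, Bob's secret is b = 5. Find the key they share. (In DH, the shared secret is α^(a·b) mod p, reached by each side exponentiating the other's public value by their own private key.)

15

Bob sends B = α^b mod p = 15^5 mod 67.
15^1 ≡ 15 (mod 67)
15^2 = (15^1)^2 ≡ 15^2 = 225 ≡ 24 (mod 67)
15^4 = (15^2)^2 ≡ 24^2 = 576 ≡ 40 (mod 67)
15^5 = 15^4 · 15^1 ≡ 40 · 15 ≡ 64 (mod 67).
So B = 64. Alice then computes K = B^a mod p = 64^20 mod 67.
64^1 ≡ 64 (mod 67)
64^2 = (64^1)^2 ≡ 64^2 = 4096 ≡ 9 (mod 67)
64^4 = (64^2)^2 ≡ 9^2 = 81 ≡ 14 (mod 67)
64^8 = (64^4)^2 ≡ 14^2 = 196 ≡ 62 (mod 67)
64^16 = (64^8)^2 ≡ 62^2 = 3844 ≡ 25 (mod 67)
64^20 = 64^16 · 64^4 ≡ 25 · 14 ≡ 15 (mod 67).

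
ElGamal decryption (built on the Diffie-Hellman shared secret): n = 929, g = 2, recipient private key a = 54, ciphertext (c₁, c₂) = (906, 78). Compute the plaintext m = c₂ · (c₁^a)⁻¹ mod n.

Shared mask s = c₁^a mod n = 906^54 mod 929.
906^1 ≡ 906 (mod 929)
906^2 = (906^1)^2 ≡ 906^2 = 820836 ≡ 529 (mod 929)
906^4 = (906^2)^2 ≡ 529^2 = 279841 ≡ 212 (mod 929)
906^8 = (906^4)^2 ≡ 212^2 = 44944 ≡ 352 (mod 929)
906^16 = (906^8)^2 ≡ 352^2 = 123904 ≡ 347 (mod 929)
906^32 = (906^16)^2 ≡ 347^2 = 120409 ≡ 568 (mod 929)
906^54 = 906^32 · 906^16 · 906^4 · 906^2 ≡ 568 · 347 · 212 · 529 ≡ 390 (mod 929).
So s = 390; s⁻¹ ≡ 717 (mod 929).
m = c₂ · s⁻¹ mod 929 = 78 · 717 mod 929 = 186.

186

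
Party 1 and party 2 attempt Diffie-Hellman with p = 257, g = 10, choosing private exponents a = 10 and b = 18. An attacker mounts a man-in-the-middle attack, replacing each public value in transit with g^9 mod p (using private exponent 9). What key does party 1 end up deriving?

Party 1 receives an attacker's public value M = 10^9 mod 257 instead of the honest one.
10^1 ≡ 10 (mod 257)
10^2 = (10^1)^2 ≡ 10^2 = 100 ≡ 100 (mod 257)
10^4 = (10^2)^2 ≡ 100^2 = 10000 ≡ 234 (mod 257)
10^8 = (10^4)^2 ≡ 234^2 = 54756 ≡ 15 (mod 257)
10^9 = 10^8 · 10^1 ≡ 15 · 10 ≡ 150 (mod 257).
So M = 150. Party 1 computes K = M^10 mod 257.
150^1 ≡ 150 (mod 257)
150^2 = (150^1)^2 ≡ 150^2 = 22500 ≡ 141 (mod 257)
150^4 = (150^2)^2 ≡ 141^2 = 19881 ≡ 92 (mod 257)
150^8 = (150^4)^2 ≡ 92^2 = 8464 ≡ 240 (mod 257)
150^10 = 150^8 · 150^2 ≡ 240 · 141 ≡ 173 (mod 257).

173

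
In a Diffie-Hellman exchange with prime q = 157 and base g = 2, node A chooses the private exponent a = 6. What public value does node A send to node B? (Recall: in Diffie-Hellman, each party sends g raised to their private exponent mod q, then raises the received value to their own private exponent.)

64

Public value = 2^6 (mod 157).
2^1 ≡ 2 (mod 157)
2^2 = (2^1)^2 ≡ 2^2 = 4 ≡ 4 (mod 157)
2^4 = (2^2)^2 ≡ 4^2 = 16 ≡ 16 (mod 157)
2^6 = 2^4 · 2^2 ≡ 16 · 4 ≡ 64 (mod 157).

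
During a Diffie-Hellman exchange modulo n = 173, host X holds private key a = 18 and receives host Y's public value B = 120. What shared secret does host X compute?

Shared key K = 120^18 mod 173.
120^1 ≡ 120 (mod 173)
120^2 = (120^1)^2 ≡ 120^2 = 14400 ≡ 41 (mod 173)
120^4 = (120^2)^2 ≡ 41^2 = 1681 ≡ 124 (mod 173)
120^8 = (120^4)^2 ≡ 124^2 = 15376 ≡ 152 (mod 173)
120^16 = (120^8)^2 ≡ 152^2 = 23104 ≡ 95 (mod 173)
120^18 = 120^16 · 120^2 ≡ 95 · 41 ≡ 89 (mod 173).

89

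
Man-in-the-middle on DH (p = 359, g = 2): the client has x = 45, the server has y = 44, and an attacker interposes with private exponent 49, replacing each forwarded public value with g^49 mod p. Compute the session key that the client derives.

The client receives an attacker's public value M = 2^49 mod 359 instead of the honest one.
2^1 ≡ 2 (mod 359)
2^2 = (2^1)^2 ≡ 2^2 = 4 ≡ 4 (mod 359)
2^4 = (2^2)^2 ≡ 4^2 = 16 ≡ 16 (mod 359)
2^8 = (2^4)^2 ≡ 16^2 = 256 ≡ 256 (mod 359)
2^16 = (2^8)^2 ≡ 256^2 = 65536 ≡ 198 (mod 359)
2^32 = (2^16)^2 ≡ 198^2 = 39204 ≡ 73 (mod 359)
2^49 = 2^32 · 2^16 · 2^1 ≡ 73 · 198 · 2 ≡ 188 (mod 359).
So M = 188. The client computes K = M^45 mod 359.
188^1 ≡ 188 (mod 359)
188^2 = (188^1)^2 ≡ 188^2 = 35344 ≡ 162 (mod 359)
188^4 = (188^2)^2 ≡ 162^2 = 26244 ≡ 37 (mod 359)
188^8 = (188^4)^2 ≡ 37^2 = 1369 ≡ 292 (mod 359)
188^16 = (188^8)^2 ≡ 292^2 = 85264 ≡ 181 (mod 359)
188^32 = (188^16)^2 ≡ 181^2 = 32761 ≡ 92 (mod 359)
188^45 = 188^32 · 188^8 · 188^4 · 188^1 ≡ 92 · 292 · 37 · 188 ≡ 22 (mod 359).

22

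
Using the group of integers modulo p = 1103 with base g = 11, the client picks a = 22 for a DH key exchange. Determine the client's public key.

182

Public value = 11^22 mod 1103.
11^1 ≡ 11 (mod 1103)
11^2 = (11^1)^2 ≡ 11^2 = 121 ≡ 121 (mod 1103)
11^4 = (11^2)^2 ≡ 121^2 = 14641 ≡ 302 (mod 1103)
11^8 = (11^4)^2 ≡ 302^2 = 91204 ≡ 758 (mod 1103)
11^16 = (11^8)^2 ≡ 758^2 = 574564 ≡ 1004 (mod 1103)
11^22 = 11^16 · 11^4 · 11^2 ≡ 1004 · 302 · 121 ≡ 182 (mod 1103).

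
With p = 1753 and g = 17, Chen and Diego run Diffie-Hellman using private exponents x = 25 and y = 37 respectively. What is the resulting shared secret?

868

Diego sends B = g^y mod p = 17^37 mod 1753.
17^1 ≡ 17 (mod 1753)
17^2 = (17^1)^2 ≡ 17^2 = 289 ≡ 289 (mod 1753)
17^4 = (17^2)^2 ≡ 289^2 = 83521 ≡ 1130 (mod 1753)
17^8 = (17^4)^2 ≡ 1130^2 = 1276900 ≡ 716 (mod 1753)
17^16 = (17^8)^2 ≡ 716^2 = 512656 ≡ 780 (mod 1753)
17^32 = (17^16)^2 ≡ 780^2 = 608400 ≡ 109 (mod 1753)
17^37 = 17^32 · 17^4 · 17^1 ≡ 109 · 1130 · 17 ≡ 808 (mod 1753).
So B = 808. Chen then computes K = B^x mod p = 808^25 mod 1753.
808^1 ≡ 808 (mod 1753)
808^2 = (808^1)^2 ≡ 808^2 = 652864 ≡ 748 (mod 1753)
808^4 = (808^2)^2 ≡ 748^2 = 559504 ≡ 297 (mod 1753)
808^8 = (808^4)^2 ≡ 297^2 = 88209 ≡ 559 (mod 1753)
808^16 = (808^8)^2 ≡ 559^2 = 312481 ≡ 447 (mod 1753)
808^25 = 808^16 · 808^8 · 808^1 ≡ 447 · 559 · 808 ≡ 868 (mod 1753).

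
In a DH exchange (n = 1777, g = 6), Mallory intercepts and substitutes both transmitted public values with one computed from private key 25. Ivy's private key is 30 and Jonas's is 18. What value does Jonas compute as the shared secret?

1323

Jonas receives Mallory's public value M = 6^25 mod 1777 instead of the honest one.
6^1 ≡ 6 (mod 1777)
6^2 = (6^1)^2 ≡ 6^2 = 36 ≡ 36 (mod 1777)
6^4 = (6^2)^2 ≡ 36^2 = 1296 ≡ 1296 (mod 1777)
6^8 = (6^4)^2 ≡ 1296^2 = 1679616 ≡ 351 (mod 1777)
6^16 = (6^8)^2 ≡ 351^2 = 123201 ≡ 588 (mod 1777)
6^25 = 6^16 · 6^8 · 6^1 ≡ 588 · 351 · 6 ≡ 1536 (mod 1777).
So M = 1536. Jonas computes K = M^18 mod 1777.
1536^1 ≡ 1536 (mod 1777)
1536^2 = (1536^1)^2 ≡ 1536^2 = 2359296 ≡ 1217 (mod 1777)
1536^4 = (1536^2)^2 ≡ 1217^2 = 1481089 ≡ 848 (mod 1777)
1536^8 = (1536^4)^2 ≡ 848^2 = 719104 ≡ 1196 (mod 1777)
1536^16 = (1536^8)^2 ≡ 1196^2 = 1430416 ≡ 1708 (mod 1777)
1536^18 = 1536^16 · 1536^2 ≡ 1708 · 1217 ≡ 1323 (mod 1777).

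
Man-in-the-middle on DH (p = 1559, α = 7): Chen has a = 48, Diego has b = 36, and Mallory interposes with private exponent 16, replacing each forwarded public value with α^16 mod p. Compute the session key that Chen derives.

1342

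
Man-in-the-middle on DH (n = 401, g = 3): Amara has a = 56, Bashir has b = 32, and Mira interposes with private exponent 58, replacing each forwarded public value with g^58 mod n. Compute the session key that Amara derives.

5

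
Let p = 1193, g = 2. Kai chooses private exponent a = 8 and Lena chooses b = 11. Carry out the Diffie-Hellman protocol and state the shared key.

705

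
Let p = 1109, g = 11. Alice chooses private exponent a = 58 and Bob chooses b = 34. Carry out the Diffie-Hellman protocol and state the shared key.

955

Alice sends A = g^a mod p = 11^58 mod 1109.
11^1 ≡ 11 (mod 1109)
11^2 = (11^1)^2 ≡ 11^2 = 121 ≡ 121 (mod 1109)
11^4 = (11^2)^2 ≡ 121^2 = 14641 ≡ 224 (mod 1109)
11^8 = (11^4)^2 ≡ 224^2 = 50176 ≡ 271 (mod 1109)
11^16 = (11^8)^2 ≡ 271^2 = 73441 ≡ 247 (mod 1109)
11^32 = (11^16)^2 ≡ 247^2 = 61009 ≡ 14 (mod 1109)
11^58 = 11^32 · 11^16 · 11^8 · 11^2 ≡ 14 · 247 · 271 · 121 ≡ 464 (mod 1109).
So A = 464. Bob then computes K = A^b mod p = 464^34 mod 1109.
464^1 ≡ 464 (mod 1109)
464^2 = (464^1)^2 ≡ 464^2 = 215296 ≡ 150 (mod 1109)
464^4 = (464^2)^2 ≡ 150^2 = 22500 ≡ 320 (mod 1109)
464^8 = (464^4)^2 ≡ 320^2 = 102400 ≡ 372 (mod 1109)
464^16 = (464^8)^2 ≡ 372^2 = 138384 ≡ 868 (mod 1109)
464^32 = (464^16)^2 ≡ 868^2 = 753424 ≡ 413 (mod 1109)
464^34 = 464^32 · 464^2 ≡ 413 · 150 ≡ 955 (mod 1109).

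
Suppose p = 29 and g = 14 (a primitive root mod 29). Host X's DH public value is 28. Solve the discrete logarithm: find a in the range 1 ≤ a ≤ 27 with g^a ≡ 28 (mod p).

14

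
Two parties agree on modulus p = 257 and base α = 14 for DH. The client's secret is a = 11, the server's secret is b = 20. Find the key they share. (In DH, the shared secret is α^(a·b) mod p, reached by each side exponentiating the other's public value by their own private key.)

46

The server sends B = α^b mod p = 14^20 mod 257.
14^1 ≡ 14 (mod 257)
14^2 = (14^1)^2 ≡ 14^2 = 196 ≡ 196 (mod 257)
14^4 = (14^2)^2 ≡ 196^2 = 38416 ≡ 123 (mod 257)
14^8 = (14^4)^2 ≡ 123^2 = 15129 ≡ 223 (mod 257)
14^16 = (14^8)^2 ≡ 223^2 = 49729 ≡ 128 (mod 257)
14^20 = 14^16 · 14^4 ≡ 128 · 123 ≡ 67 (mod 257).
So B = 67. The client then computes K = B^a mod p = 67^11 mod 257.
67^1 ≡ 67 (mod 257)
67^2 = (67^1)^2 ≡ 67^2 = 4489 ≡ 120 (mod 257)
67^4 = (67^2)^2 ≡ 120^2 = 14400 ≡ 8 (mod 257)
67^8 = (67^4)^2 ≡ 8^2 = 64 ≡ 64 (mod 257)
67^11 = 67^8 · 67^2 · 67^1 ≡ 64 · 120 · 67 ≡ 46 (mod 257).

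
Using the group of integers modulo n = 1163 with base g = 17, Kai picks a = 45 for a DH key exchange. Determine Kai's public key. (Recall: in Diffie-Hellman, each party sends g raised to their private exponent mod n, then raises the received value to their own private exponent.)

Public value = 17^45 mod 1163.
17^1 ≡ 17 (mod 1163)
17^2 = (17^1)^2 ≡ 17^2 = 289 ≡ 289 (mod 1163)
17^4 = (17^2)^2 ≡ 289^2 = 83521 ≡ 948 (mod 1163)
17^8 = (17^4)^2 ≡ 948^2 = 898704 ≡ 868 (mod 1163)
17^16 = (17^8)^2 ≡ 868^2 = 753424 ≡ 963 (mod 1163)
17^32 = (17^16)^2 ≡ 963^2 = 927369 ≡ 458 (mod 1163)
17^45 = 17^32 · 17^8 · 17^4 · 17^1 ≡ 458 · 868 · 948 · 17 ≡ 968 (mod 1163).

968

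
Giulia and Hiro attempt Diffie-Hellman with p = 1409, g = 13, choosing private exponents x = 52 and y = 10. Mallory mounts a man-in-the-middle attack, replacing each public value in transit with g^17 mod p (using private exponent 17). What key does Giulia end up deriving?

64

Giulia receives Mallory's public value M = 13^17 mod 1409 instead of the honest one.
13^1 ≡ 13 (mod 1409)
13^2 = (13^1)^2 ≡ 13^2 = 169 ≡ 169 (mod 1409)
13^4 = (13^2)^2 ≡ 169^2 = 28561 ≡ 381 (mod 1409)
13^8 = (13^4)^2 ≡ 381^2 = 145161 ≡ 34 (mod 1409)
13^16 = (13^8)^2 ≡ 34^2 = 1156 ≡ 1156 (mod 1409)
13^17 = 13^16 · 13^1 ≡ 1156 · 13 ≡ 938 (mod 1409).
So M = 938. Giulia computes K = M^52 mod 1409.
938^1 ≡ 938 (mod 1409)
938^2 = (938^1)^2 ≡ 938^2 = 879844 ≡ 628 (mod 1409)
938^4 = (938^2)^2 ≡ 628^2 = 394384 ≡ 1273 (mod 1409)
938^8 = (938^4)^2 ≡ 1273^2 = 1620529 ≡ 179 (mod 1409)
938^16 = (938^8)^2 ≡ 179^2 = 32041 ≡ 1043 (mod 1409)
938^32 = (938^16)^2 ≡ 1043^2 = 1087849 ≡ 101 (mod 1409)
938^52 = 938^32 · 938^16 · 938^4 ≡ 101 · 1043 · 1273 ≡ 64 (mod 1409).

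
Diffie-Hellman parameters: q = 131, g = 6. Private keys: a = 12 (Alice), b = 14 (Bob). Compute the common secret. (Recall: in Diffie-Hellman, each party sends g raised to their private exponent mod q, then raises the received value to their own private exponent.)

Alice sends A = g^a mod q = 6^12 mod 131.
6^1 ≡ 6 (mod 131)
6^2 = (6^1)^2 ≡ 6^2 = 36 ≡ 36 (mod 131)
6^4 = (6^2)^2 ≡ 36^2 = 1296 ≡ 117 (mod 131)
6^8 = (6^4)^2 ≡ 117^2 = 13689 ≡ 65 (mod 131)
6^12 = 6^8 · 6^4 ≡ 65 · 117 ≡ 7 (mod 131).
So A = 7. Bob then computes K = A^b mod q = 7^14 mod 131.
7^1 ≡ 7 (mod 131)
7^2 = (7^1)^2 ≡ 7^2 = 49 ≡ 49 (mod 131)
7^4 = (7^2)^2 ≡ 49^2 = 2401 ≡ 43 (mod 131)
7^8 = (7^4)^2 ≡ 43^2 = 1849 ≡ 15 (mod 131)
7^14 = 7^8 · 7^4 · 7^2 ≡ 15 · 43 · 49 ≡ 34 (mod 131).

34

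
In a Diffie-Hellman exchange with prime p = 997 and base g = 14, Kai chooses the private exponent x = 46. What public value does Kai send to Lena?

Public value = 14^46 (mod 997).
14^1 ≡ 14 (mod 997)
14^2 = (14^1)^2 ≡ 14^2 = 196 ≡ 196 (mod 997)
14^4 = (14^2)^2 ≡ 196^2 = 38416 ≡ 530 (mod 997)
14^8 = (14^4)^2 ≡ 530^2 = 280900 ≡ 743 (mod 997)
14^16 = (14^8)^2 ≡ 743^2 = 552049 ≡ 708 (mod 997)
14^32 = (14^16)^2 ≡ 708^2 = 501264 ≡ 770 (mod 997)
14^46 = 14^32 · 14^8 · 14^4 · 14^2 ≡ 770 · 743 · 530 · 196 ≡ 645 (mod 997).

645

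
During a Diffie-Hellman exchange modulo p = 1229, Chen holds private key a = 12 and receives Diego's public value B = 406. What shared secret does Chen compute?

518

Shared key K = 406^12 mod 1229.
406^1 ≡ 406 (mod 1229)
406^2 = (406^1)^2 ≡ 406^2 = 164836 ≡ 150 (mod 1229)
406^4 = (406^2)^2 ≡ 150^2 = 22500 ≡ 378 (mod 1229)
406^8 = (406^4)^2 ≡ 378^2 = 142884 ≡ 320 (mod 1229)
406^12 = 406^8 · 406^4 ≡ 320 · 378 ≡ 518 (mod 1229).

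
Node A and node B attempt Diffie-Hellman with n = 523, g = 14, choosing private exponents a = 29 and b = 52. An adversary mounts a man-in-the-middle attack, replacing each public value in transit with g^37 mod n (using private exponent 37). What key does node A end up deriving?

Node A receives an adversary's public value M = 14^37 mod 523 instead of the honest one.
14^1 ≡ 14 (mod 523)
14^2 = (14^1)^2 ≡ 14^2 = 196 ≡ 196 (mod 523)
14^4 = (14^2)^2 ≡ 196^2 = 38416 ≡ 237 (mod 523)
14^8 = (14^4)^2 ≡ 237^2 = 56169 ≡ 208 (mod 523)
14^16 = (14^8)^2 ≡ 208^2 = 43264 ≡ 378 (mod 523)
14^32 = (14^16)^2 ≡ 378^2 = 142884 ≡ 105 (mod 523)
14^37 = 14^32 · 14^4 · 14^1 ≡ 105 · 237 · 14 ≡ 72 (mod 523).
So M = 72. Node A computes K = M^29 mod 523.
72^1 ≡ 72 (mod 523)
72^2 = (72^1)^2 ≡ 72^2 = 5184 ≡ 477 (mod 523)
72^4 = (72^2)^2 ≡ 477^2 = 227529 ≡ 24 (mod 523)
72^8 = (72^4)^2 ≡ 24^2 = 576 ≡ 53 (mod 523)
72^16 = (72^8)^2 ≡ 53^2 = 2809 ≡ 194 (mod 523)
72^29 = 72^16 · 72^8 · 72^4 · 72^1 ≡ 194 · 53 · 24 · 72 ≡ 463 (mod 523).

463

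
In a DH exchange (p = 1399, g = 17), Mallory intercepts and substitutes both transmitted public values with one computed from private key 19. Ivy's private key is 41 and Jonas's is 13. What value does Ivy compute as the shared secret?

Ivy receives Mallory's public value M = 17^19 mod 1399 instead of the honest one.
17^1 ≡ 17 (mod 1399)
17^2 = (17^1)^2 ≡ 17^2 = 289 ≡ 289 (mod 1399)
17^4 = (17^2)^2 ≡ 289^2 = 83521 ≡ 980 (mod 1399)
17^8 = (17^4)^2 ≡ 980^2 = 960400 ≡ 686 (mod 1399)
17^16 = (17^8)^2 ≡ 686^2 = 470596 ≡ 532 (mod 1399)
17^19 = 17^16 · 17^2 · 17^1 ≡ 532 · 289 · 17 ≡ 384 (mod 1399).
So M = 384. Ivy computes K = M^41 mod 1399.
384^1 ≡ 384 (mod 1399)
384^2 = (384^1)^2 ≡ 384^2 = 147456 ≡ 561 (mod 1399)
384^4 = (384^2)^2 ≡ 561^2 = 314721 ≡ 1345 (mod 1399)
384^8 = (384^4)^2 ≡ 1345^2 = 1809025 ≡ 118 (mod 1399)
384^16 = (384^8)^2 ≡ 118^2 = 13924 ≡ 1333 (mod 1399)
384^32 = (384^16)^2 ≡ 1333^2 = 1776889 ≡ 159 (mod 1399)
384^41 = 384^32 · 384^8 · 384^1 ≡ 159 · 118 · 384 ≡ 1157 (mod 1399).

1157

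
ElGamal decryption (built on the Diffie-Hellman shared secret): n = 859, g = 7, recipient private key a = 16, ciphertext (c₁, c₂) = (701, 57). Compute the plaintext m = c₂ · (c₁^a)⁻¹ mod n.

Shared mask s = c₁^a mod n = 701^16 mod 859.
701^1 ≡ 701 (mod 859)
701^2 = (701^1)^2 ≡ 701^2 = 491401 ≡ 53 (mod 859)
701^4 = (701^2)^2 ≡ 53^2 = 2809 ≡ 232 (mod 859)
701^8 = (701^4)^2 ≡ 232^2 = 53824 ≡ 566 (mod 859)
701^16 = (701^8)^2 ≡ 566^2 = 320356 ≡ 808 (mod 859)
So s = 808; s⁻¹ ≡ 320 (mod 859).
m = c₂ · s⁻¹ mod 859 = 57 · 320 mod 859 = 201.

201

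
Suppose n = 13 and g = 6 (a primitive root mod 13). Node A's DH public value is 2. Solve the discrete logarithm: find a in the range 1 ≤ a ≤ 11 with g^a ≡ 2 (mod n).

5

Try successive powers of 6 modulo 13:
6^1 ≡ 6
6^2 ≡ 10
6^3 ≡ 8
6^4 ≡ 9
6^5 ≡ 2
Found: a = 5.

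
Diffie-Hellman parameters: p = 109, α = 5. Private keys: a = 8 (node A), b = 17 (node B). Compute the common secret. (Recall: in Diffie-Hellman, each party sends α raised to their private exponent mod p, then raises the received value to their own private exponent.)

5

Node B sends B = α^b mod p = 5^17 mod 109.
5^1 ≡ 5 (mod 109)
5^2 = (5^1)^2 ≡ 5^2 = 25 ≡ 25 (mod 109)
5^4 = (5^2)^2 ≡ 25^2 = 625 ≡ 80 (mod 109)
5^8 = (5^4)^2 ≡ 80^2 = 6400 ≡ 78 (mod 109)
5^16 = (5^8)^2 ≡ 78^2 = 6084 ≡ 89 (mod 109)
5^17 = 5^16 · 5^1 ≡ 89 · 5 ≡ 9 (mod 109).
So B = 9. Node A then computes K = B^a mod p = 9^8 mod 109.
9^1 ≡ 9 (mod 109)
9^2 = (9^1)^2 ≡ 9^2 = 81 ≡ 81 (mod 109)
9^4 = (9^2)^2 ≡ 81^2 = 6561 ≡ 21 (mod 109)
9^8 = (9^4)^2 ≡ 21^2 = 441 ≡ 5 (mod 109)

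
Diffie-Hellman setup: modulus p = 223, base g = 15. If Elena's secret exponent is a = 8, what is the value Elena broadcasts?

Public value = 15^8 (mod 223).
15^1 ≡ 15 (mod 223)
15^2 = (15^1)^2 ≡ 15^2 = 225 ≡ 2 (mod 223)
15^4 = (15^2)^2 ≡ 2^2 = 4 ≡ 4 (mod 223)
15^8 = (15^4)^2 ≡ 4^2 = 16 ≡ 16 (mod 223)

16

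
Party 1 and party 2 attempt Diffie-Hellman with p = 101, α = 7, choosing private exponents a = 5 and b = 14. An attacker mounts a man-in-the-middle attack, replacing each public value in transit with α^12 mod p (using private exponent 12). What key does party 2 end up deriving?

56

Party 2 receives an attacker's public value M = 7^12 mod 101 instead of the honest one.
7^1 ≡ 7 (mod 101)
7^2 = (7^1)^2 ≡ 7^2 = 49 ≡ 49 (mod 101)
7^4 = (7^2)^2 ≡ 49^2 = 2401 ≡ 78 (mod 101)
7^8 = (7^4)^2 ≡ 78^2 = 6084 ≡ 24 (mod 101)
7^12 = 7^8 · 7^4 ≡ 24 · 78 ≡ 54 (mod 101).
So M = 54. Party 2 computes K = M^14 mod 101.
54^1 ≡ 54 (mod 101)
54^2 = (54^1)^2 ≡ 54^2 = 2916 ≡ 88 (mod 101)
54^4 = (54^2)^2 ≡ 88^2 = 7744 ≡ 68 (mod 101)
54^8 = (54^4)^2 ≡ 68^2 = 4624 ≡ 79 (mod 101)
54^14 = 54^8 · 54^4 · 54^2 ≡ 79 · 68 · 88 ≡ 56 (mod 101).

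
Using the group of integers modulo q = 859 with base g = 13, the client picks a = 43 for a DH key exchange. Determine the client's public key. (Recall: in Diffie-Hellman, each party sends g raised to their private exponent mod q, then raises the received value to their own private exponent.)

793

Public value = 13^43 mod 859.
13^1 ≡ 13 (mod 859)
13^2 = (13^1)^2 ≡ 13^2 = 169 ≡ 169 (mod 859)
13^4 = (13^2)^2 ≡ 169^2 = 28561 ≡ 214 (mod 859)
13^8 = (13^4)^2 ≡ 214^2 = 45796 ≡ 269 (mod 859)
13^16 = (13^8)^2 ≡ 269^2 = 72361 ≡ 205 (mod 859)
13^32 = (13^16)^2 ≡ 205^2 = 42025 ≡ 793 (mod 859)
13^43 = 13^32 · 13^8 · 13^2 · 13^1 ≡ 793 · 269 · 169 · 13 ≡ 793 (mod 859).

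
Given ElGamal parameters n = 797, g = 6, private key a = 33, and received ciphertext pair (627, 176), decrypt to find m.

342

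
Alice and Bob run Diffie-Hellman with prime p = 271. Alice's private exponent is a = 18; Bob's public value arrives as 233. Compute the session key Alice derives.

Shared key K = 233^18 mod 271.
233^1 ≡ 233 (mod 271)
233^2 = (233^1)^2 ≡ 233^2 = 54289 ≡ 89 (mod 271)
233^4 = (233^2)^2 ≡ 89^2 = 7921 ≡ 62 (mod 271)
233^8 = (233^4)^2 ≡ 62^2 = 3844 ≡ 50 (mod 271)
233^16 = (233^8)^2 ≡ 50^2 = 2500 ≡ 61 (mod 271)
233^18 = 233^16 · 233^2 ≡ 61 · 89 ≡ 9 (mod 271).

9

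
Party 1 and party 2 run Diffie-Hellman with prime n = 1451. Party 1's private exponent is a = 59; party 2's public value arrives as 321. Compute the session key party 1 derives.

Shared key K = 321^59 mod 1451.
321^1 ≡ 321 (mod 1451)
321^2 = (321^1)^2 ≡ 321^2 = 103041 ≡ 20 (mod 1451)
321^4 = (321^2)^2 ≡ 20^2 = 400 ≡ 400 (mod 1451)
321^8 = (321^4)^2 ≡ 400^2 = 160000 ≡ 390 (mod 1451)
321^16 = (321^8)^2 ≡ 390^2 = 152100 ≡ 1196 (mod 1451)
321^32 = (321^16)^2 ≡ 1196^2 = 1430416 ≡ 1181 (mod 1451)
321^59 = 321^32 · 321^16 · 321^8 · 321^2 · 321^1 ≡ 1181 · 1196 · 390 · 20 · 321 ≡ 404 (mod 1451).

404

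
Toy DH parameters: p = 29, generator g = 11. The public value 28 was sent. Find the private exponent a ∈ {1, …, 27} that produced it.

Try successive powers of 11 modulo 29:
11^1 ≡ 11
11^2 ≡ 5
11^3 ≡ 26
11^4 ≡ 25
11^5 ≡ 14
11^6 ≡ 9
11^7 ≡ 12
11^8 ≡ 16
11^9 ≡ 2
11^10 ≡ 22
11^11 ≡ 10
11^12 ≡ 23
11^13 ≡ 21
11^14 ≡ 28
Found: a = 14.

14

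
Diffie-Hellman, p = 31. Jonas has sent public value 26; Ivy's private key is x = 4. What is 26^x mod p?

Shared key K = 26^4 mod 31.
26^1 ≡ 26 (mod 31)
26^2 = (26^1)^2 ≡ 26^2 = 676 ≡ 25 (mod 31)
26^4 = (26^2)^2 ≡ 25^2 = 625 ≡ 5 (mod 31)

5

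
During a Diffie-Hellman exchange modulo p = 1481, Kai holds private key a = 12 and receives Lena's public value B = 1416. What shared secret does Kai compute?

Shared key K = 1416^12 mod 1481.
1416^1 ≡ 1416 (mod 1481)
1416^2 = (1416^1)^2 ≡ 1416^2 = 2005056 ≡ 1263 (mod 1481)
1416^4 = (1416^2)^2 ≡ 1263^2 = 1595169 ≡ 132 (mod 1481)
1416^8 = (1416^4)^2 ≡ 132^2 = 17424 ≡ 1133 (mod 1481)
1416^12 = 1416^8 · 1416^4 ≡ 1133 · 132 ≡ 1456 (mod 1481).

1456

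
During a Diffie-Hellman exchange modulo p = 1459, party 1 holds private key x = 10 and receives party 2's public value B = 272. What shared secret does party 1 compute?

Shared key K = 272^10 mod 1459.
272^1 ≡ 272 (mod 1459)
272^2 = (272^1)^2 ≡ 272^2 = 73984 ≡ 1034 (mod 1459)
272^4 = (272^2)^2 ≡ 1034^2 = 1069156 ≡ 1168 (mod 1459)
272^8 = (272^4)^2 ≡ 1168^2 = 1364224 ≡ 59 (mod 1459)
272^10 = 272^8 · 272^2 ≡ 59 · 1034 ≡ 1187 (mod 1459).

1187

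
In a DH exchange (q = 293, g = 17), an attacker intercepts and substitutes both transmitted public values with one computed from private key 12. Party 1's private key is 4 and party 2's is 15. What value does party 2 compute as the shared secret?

Party 2 receives an attacker's public value M = 17^12 mod 293 instead of the honest one.
17^1 ≡ 17 (mod 293)
17^2 = (17^1)^2 ≡ 17^2 = 289 ≡ 289 (mod 293)
17^4 = (17^2)^2 ≡ 289^2 = 83521 ≡ 16 (mod 293)
17^8 = (17^4)^2 ≡ 16^2 = 256 ≡ 256 (mod 293)
17^12 = 17^8 · 17^4 ≡ 256 · 16 ≡ 287 (mod 293).
So M = 287. Party 2 computes K = M^15 mod 293.
287^1 ≡ 287 (mod 293)
287^2 = (287^1)^2 ≡ 287^2 = 82369 ≡ 36 (mod 293)
287^4 = (287^2)^2 ≡ 36^2 = 1296 ≡ 124 (mod 293)
287^8 = (287^4)^2 ≡ 124^2 = 15376 ≡ 140 (mod 293)
287^15 = 287^8 · 287^4 · 287^2 · 287^1 ≡ 140 · 124 · 36 · 287 ≡ 54 (mod 293).

54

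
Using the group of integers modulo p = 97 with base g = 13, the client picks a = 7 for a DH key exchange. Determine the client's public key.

Public value = 13^7 (mod 97).
13^1 ≡ 13 (mod 97)
13^2 = (13^1)^2 ≡ 13^2 = 169 ≡ 72 (mod 97)
13^4 = (13^2)^2 ≡ 72^2 = 5184 ≡ 43 (mod 97)
13^7 = 13^4 · 13^2 · 13^1 ≡ 43 · 72 · 13 ≡ 90 (mod 97).

90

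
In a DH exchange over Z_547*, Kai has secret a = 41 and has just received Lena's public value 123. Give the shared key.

169

Shared key K = 123^41 mod 547.
123^1 ≡ 123 (mod 547)
123^2 = (123^1)^2 ≡ 123^2 = 15129 ≡ 360 (mod 547)
123^4 = (123^2)^2 ≡ 360^2 = 129600 ≡ 508 (mod 547)
123^8 = (123^4)^2 ≡ 508^2 = 258064 ≡ 427 (mod 547)
123^16 = (123^8)^2 ≡ 427^2 = 182329 ≡ 178 (mod 547)
123^32 = (123^16)^2 ≡ 178^2 = 31684 ≡ 505 (mod 547)
123^41 = 123^32 · 123^8 · 123^1 ≡ 505 · 427 · 123 ≡ 169 (mod 547).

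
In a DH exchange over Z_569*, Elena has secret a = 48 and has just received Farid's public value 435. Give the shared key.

125

Shared key K = 435^48 mod 569.
435^1 ≡ 435 (mod 569)
435^2 = (435^1)^2 ≡ 435^2 = 189225 ≡ 317 (mod 569)
435^4 = (435^2)^2 ≡ 317^2 = 100489 ≡ 345 (mod 569)
435^8 = (435^4)^2 ≡ 345^2 = 119025 ≡ 104 (mod 569)
435^16 = (435^8)^2 ≡ 104^2 = 10816 ≡ 5 (mod 569)
435^32 = (435^16)^2 ≡ 5^2 = 25 ≡ 25 (mod 569)
435^48 = 435^32 · 435^16 ≡ 25 · 5 ≡ 125 (mod 569).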